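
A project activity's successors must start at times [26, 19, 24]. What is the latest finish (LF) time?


LF = min of all successor start times
Successors start at: [26, 19, 24]
LF = min(26, 19, 24)
= 19


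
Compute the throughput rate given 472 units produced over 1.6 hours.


Throughput = units / time
= 472 / 1.6
= 295.0 units/hour


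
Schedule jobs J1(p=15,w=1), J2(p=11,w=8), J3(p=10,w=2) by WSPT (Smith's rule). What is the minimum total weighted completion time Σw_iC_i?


WSPT order (by p/w): J2 → J3 → J1
  J2: C=11, w·C=8×11=88
  J3: C=21, w·C=2×21=42
  J1: C=36, w·C=1×36=36
Σ w·C = 166
= 166


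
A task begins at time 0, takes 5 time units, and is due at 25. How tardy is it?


Completion = start + processing = 0 + 5 = 5
Tardiness = max(0, C - d) = max(0, 5 - 25)
= max(0, -20)
= 0


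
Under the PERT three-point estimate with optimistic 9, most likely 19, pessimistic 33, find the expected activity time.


te = (o + 4m + p) / 6
= (9 + 4×19 + 33) / 6
= (9 + 76 + 33) / 6
= 118 / 6
= 19.67


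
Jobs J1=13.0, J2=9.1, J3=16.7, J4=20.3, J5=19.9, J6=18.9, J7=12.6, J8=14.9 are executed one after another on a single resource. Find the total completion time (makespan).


Sequential makespan: sum all processing times
= 13.0 + 9.1 + 16.7 + 20.3 + 19.9 + 18.9 + 12.6 + 14.9
= 125.4 time units


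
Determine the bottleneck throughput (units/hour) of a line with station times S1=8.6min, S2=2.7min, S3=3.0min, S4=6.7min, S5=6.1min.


Bottleneck = longest station time
Station times: [8.6, 2.7, 3.0, 6.7, 6.1]
Max = 8.6 min
Rate = 60 / 8.6
= 6.98 units/hour (bottleneck: 8.6min)


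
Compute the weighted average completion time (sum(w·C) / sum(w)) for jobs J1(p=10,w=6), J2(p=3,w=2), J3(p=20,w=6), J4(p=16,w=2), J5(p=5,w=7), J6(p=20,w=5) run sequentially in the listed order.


Completion times:
  J1: C=10, w×C=6×10=60
  J2: C=13, w×C=2×13=26
  J3: C=33, w×C=6×33=198
  J4: C=49, w×C=2×49=98
  J5: C=54, w×C=7×54=378
  J6: C=74, w×C=5×74=370
Sum w×C = 1130
Sum w = 28
Weighted avg = 1130/28
= 40.36


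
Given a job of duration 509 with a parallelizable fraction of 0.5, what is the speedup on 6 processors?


Amdahl's law: T_p = T × ((1-p) + p/N)
= 509 × ((1-0.5) + 0.5/6)
= 509 × (0.50 + 0.0833)
= 509 × 0.5833
= 296.92
Speedup = 509/296.92
= 1.71×


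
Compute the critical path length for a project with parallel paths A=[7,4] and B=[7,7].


Path A: 7 + 4 = 11
Path B: 7 + 7 = 14
Critical path = longest = max(11, 14)
= 14 (Path B)


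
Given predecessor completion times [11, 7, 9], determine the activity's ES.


ES = max of all predecessor completion times
Predecessors: [11, 7, 9]
ES = max(11, 7, 9)
= 11


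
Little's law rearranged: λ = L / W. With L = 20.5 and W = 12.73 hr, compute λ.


Little's law: L = λW → λ = L / W
= 20.5 / 12.73
= 1.61 per hour


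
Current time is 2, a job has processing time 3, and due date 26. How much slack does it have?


Slack = due - current_time - processing
= 26 - 2 - 3
= 21


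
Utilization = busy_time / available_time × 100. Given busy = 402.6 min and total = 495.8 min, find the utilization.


Utilization = busy / total × 100
= 402.6 / 495.8 × 100
= 81.2%


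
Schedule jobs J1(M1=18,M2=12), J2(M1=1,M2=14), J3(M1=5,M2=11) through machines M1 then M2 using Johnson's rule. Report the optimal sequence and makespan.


Johnson's rule:
Group 1 (M1≤M2, sort by M1): ['J2', 'J3']
Group 2 (M1>M2, sort desc M2): ['J1']
Sequence: J2 → J3 → J1
Makespan calculation:
  J2: M1 done=1, M2 done=15
  J3: M1 done=6, M2 done=26
  J1: M1 done=24, M2 done=38
= Sequence: J2 → J3 → J1, Makespan: 38


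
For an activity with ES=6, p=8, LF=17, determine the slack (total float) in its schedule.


EF = ES + duration = 6 + 8 = 14
LS = LF - duration = 17 - 8 = 9
Total Float = LF - EF = 17 - 14
(or LS - ES = 9 - 6)
= 3


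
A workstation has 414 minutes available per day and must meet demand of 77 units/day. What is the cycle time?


Cycle time = available time / demand
= 414 / 77
= 5.38 min/unit


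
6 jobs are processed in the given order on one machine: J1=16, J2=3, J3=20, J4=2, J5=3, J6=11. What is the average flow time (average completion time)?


Completion times:
  J1: completes at 16
  J2: completes at 19
  J3: completes at 39
  J4: completes at 41
  J5: completes at 44
  J6: completes at 55
Sum = 214
Average = 214/6
= 35.67


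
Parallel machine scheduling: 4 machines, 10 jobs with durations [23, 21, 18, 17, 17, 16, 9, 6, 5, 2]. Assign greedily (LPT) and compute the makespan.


Jobs (LPT sorted): [23, 21, 18, 17, 17, 16, 9, 6, 5, 2]
Machines: 4
  J=23 → Machine 1 (load: 0+23=23)
  J=21 → Machine 2 (load: 0+21=21)
  J=18 → Machine 3 (load: 0+18=18)
  J=17 → Machine 4 (load: 0+17=17)
  J=17 → Machine 4 (load: 17+17=34)
  J=16 → Machine 3 (load: 18+16=34)
  J=9 → Machine 2 (load: 21+9=30)
  J=6 → Machine 1 (load: 23+6=29)
  J=5 → Machine 1 (load: 29+5=34)
  J=2 → Machine 2 (load: 30+2=32)
Machine loads: [34, 32, 34, 34]
Makespan = max = 34 time units


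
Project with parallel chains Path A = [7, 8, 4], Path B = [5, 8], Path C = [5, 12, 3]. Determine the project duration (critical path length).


Path A: 7 + 8 + 4 = 19
Path B: 5 + 8 = 13
Path C: 5 + 12 + 3 = 20
Critical path = longest = max(19, 13, 20)
= 20 (Path C)


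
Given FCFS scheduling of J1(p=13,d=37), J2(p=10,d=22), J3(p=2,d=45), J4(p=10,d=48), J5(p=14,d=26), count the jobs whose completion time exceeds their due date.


Completion vs due date:
  J1: C=13, d=37 → on time
  J2: C=23, d=22 → TARDY
  J3: C=25, d=45 → on time
  J4: C=35, d=48 → on time
  J5: C=49, d=26 → TARDY
Tardy jobs: J2, J5
Count = 2


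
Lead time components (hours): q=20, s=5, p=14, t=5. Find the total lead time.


Lead time = queue + setup + processing + transit
= 20 + 5 + 14 + 5
= 44 hours


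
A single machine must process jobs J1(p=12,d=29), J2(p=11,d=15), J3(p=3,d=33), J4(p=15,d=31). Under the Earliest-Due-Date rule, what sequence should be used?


EDD: sort by earliest due date
  J2: d=15, p=11
  J1: d=29, p=12
  J4: d=31, p=15
  J3: d=33, p=3
Order: J2 → J1 → J4 → J3


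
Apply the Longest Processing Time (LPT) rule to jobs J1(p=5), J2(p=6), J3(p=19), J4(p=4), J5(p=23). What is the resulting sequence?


LPT: sort by longest processing time first
  J5: p=23
  J3: p=19
  J2: p=6
  J1: p=5
  J4: p=4
Order: J5 → J3 → J2 → J1 → J4


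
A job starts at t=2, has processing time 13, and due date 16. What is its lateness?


Completion = 2 + 13 = 15
Lateness = C - d = 15 - 16
= -1


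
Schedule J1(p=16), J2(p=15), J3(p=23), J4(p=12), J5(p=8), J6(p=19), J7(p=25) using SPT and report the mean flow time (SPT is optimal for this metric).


SPT order: J5 → J4 → J2 → J1 → J6 → J3 → J7
Completion times:
  J5: C=8
  J4: C=20
  J2: C=35
  J1: C=51
  J6: C=70
  J3: C=93
  J7: C=118
Sum = 395, n = 7
Mean flow = 395/7
= 56.43


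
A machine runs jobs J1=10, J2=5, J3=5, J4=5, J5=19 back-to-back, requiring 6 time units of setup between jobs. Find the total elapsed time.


Makespan = Σ processing + (n-1) × setup
= (10 + 5 + 5 + 5 + 19) + (5-1)×6
= 44 + 24
= 68 time units


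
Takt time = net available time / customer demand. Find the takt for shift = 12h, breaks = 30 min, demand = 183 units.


Available = 12×60 - 30 = 690 min
Takt time = 690 / 183
= 3.77 min/unit


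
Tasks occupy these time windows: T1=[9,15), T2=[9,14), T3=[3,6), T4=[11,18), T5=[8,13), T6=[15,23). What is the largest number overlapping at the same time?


Check each time point for overlaps:
  t=11: 4 tasks active (T1, T2, T4, T5)
Max concurrent = 4


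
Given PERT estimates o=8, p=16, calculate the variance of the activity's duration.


σ² = ((p - o) / 6)² = (p - o)² / 36
= (16 - 8)² / 36
= 8² / 36
= 64 / 36
= 1.7778


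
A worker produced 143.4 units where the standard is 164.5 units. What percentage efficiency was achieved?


Efficiency = (actual / standard) × 100
= (143.4 / 164.5) × 100
= 87.2%


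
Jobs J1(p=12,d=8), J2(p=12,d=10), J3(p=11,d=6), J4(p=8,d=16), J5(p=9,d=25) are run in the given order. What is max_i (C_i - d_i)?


Lateness per job (L = C - d):
  J1: C=12, d=8, L=4
  J2: C=24, d=10, L=14
  J3: C=35, d=6, L=29
  J4: C=43, d=16, L=27
  J5: C=52, d=25, L=27
Lmax = max(4, 14, 29, 27, 27)
= 29


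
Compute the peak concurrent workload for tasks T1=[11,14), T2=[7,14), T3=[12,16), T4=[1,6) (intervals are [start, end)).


Check each time point for overlaps:
  t=12: 3 tasks active (T1, T2, T3)
Max concurrent = 3


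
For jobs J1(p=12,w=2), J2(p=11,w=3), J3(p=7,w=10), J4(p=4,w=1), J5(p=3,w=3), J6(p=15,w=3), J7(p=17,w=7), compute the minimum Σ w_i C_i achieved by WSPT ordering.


WSPT order (by p/w): J3 → J5 → J7 → J2 → J4 → J6 → J1
  J3: C=7, w·C=10×7=70
  J5: C=10, w·C=3×10=30
  J7: C=27, w·C=7×27=189
  J2: C=38, w·C=3×38=114
  J4: C=42, w·C=1×42=42
  J6: C=57, w·C=3×57=171
  J1: C=69, w·C=2×69=138
Σ w·C = 754
= 754


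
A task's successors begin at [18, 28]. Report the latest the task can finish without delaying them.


LF = min of all successor start times
Successors start at: [18, 28]
LF = min(18, 28)
= 18


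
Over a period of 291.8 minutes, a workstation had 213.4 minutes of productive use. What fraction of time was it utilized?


Utilization = busy / total × 100
= 213.4 / 291.8 × 100
= 73.1%


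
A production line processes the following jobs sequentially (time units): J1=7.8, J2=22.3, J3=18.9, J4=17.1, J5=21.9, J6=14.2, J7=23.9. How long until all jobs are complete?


Sequential makespan: sum all processing times
= 7.8 + 22.3 + 18.9 + 17.1 + 21.9 + 14.2 + 23.9
= 126.1 time units


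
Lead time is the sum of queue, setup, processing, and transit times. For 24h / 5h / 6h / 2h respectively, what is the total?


Lead time = queue + setup + processing + transit
= 24 + 5 + 6 + 2
= 37 hours


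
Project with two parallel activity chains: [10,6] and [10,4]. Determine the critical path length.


Path A: 10 + 6 = 16
Path B: 10 + 4 = 14
Critical path = longest = max(16, 14)
= 16 (Path A)


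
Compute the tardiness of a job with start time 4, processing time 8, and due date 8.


Completion = start + processing = 4 + 8 = 12
Tardiness = max(0, C - d) = max(0, 12 - 8)
= max(0, 4)
= 4


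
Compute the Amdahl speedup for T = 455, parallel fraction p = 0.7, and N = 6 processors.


Amdahl's law: T_p = T × ((1-p) + p/N)
= 455 × ((1-0.7) + 0.7/6)
= 455 × (0.30 + 0.1167)
= 455 × 0.4167
= 189.58
Speedup = 455/189.58
= 2.40×


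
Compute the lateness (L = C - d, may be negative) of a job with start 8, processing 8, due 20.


Completion = 8 + 8 = 16
Lateness = C - d = 16 - 20
= -4


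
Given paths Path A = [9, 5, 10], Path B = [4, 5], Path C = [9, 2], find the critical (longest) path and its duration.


Path A: 9 + 5 + 10 = 24
Path B: 4 + 5 = 9
Path C: 9 + 2 = 11
Critical path = longest = max(24, 9, 11)
= 24 (Path A)


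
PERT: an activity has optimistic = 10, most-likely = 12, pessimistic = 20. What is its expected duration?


te = (o + 4m + p) / 6
= (10 + 4×12 + 20) / 6
= (10 + 48 + 20) / 6
= 78 / 6
= 13.00


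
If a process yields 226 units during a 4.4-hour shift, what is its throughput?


Throughput = units / time
= 226 / 4.4
= 51.4 units/hour


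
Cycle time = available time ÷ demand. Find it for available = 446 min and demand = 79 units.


Cycle time = available time / demand
= 446 / 79
= 5.65 min/unit


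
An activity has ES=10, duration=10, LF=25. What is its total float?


EF = ES + duration = 10 + 10 = 20
LS = LF - duration = 25 - 10 = 15
Total Float = LF - EF = 25 - 20
(or LS - ES = 15 - 10)
= 5


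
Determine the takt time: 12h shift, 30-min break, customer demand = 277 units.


Available = 12×60 - 30 = 690 min
Takt time = 690 / 277
= 2.49 min/unit


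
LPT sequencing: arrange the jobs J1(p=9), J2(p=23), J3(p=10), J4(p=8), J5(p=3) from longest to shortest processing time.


LPT: sort by longest processing time first
  J2: p=23
  J3: p=10
  J1: p=9
  J4: p=8
  J5: p=3
Order: J2 → J3 → J1 → J4 → J5


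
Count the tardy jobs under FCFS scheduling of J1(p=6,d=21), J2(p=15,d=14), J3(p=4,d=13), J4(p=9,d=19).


Completion vs due date:
  J1: C=6, d=21 → on time
  J2: C=21, d=14 → TARDY
  J3: C=25, d=13 → TARDY
  J4: C=34, d=19 → TARDY
Tardy jobs: J2, J3, J4
Count = 3


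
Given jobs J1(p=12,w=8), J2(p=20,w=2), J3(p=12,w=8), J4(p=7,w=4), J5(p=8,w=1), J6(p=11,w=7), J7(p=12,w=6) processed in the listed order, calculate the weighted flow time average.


Completion times:
  J1: C=12, w×C=8×12=96
  J2: C=32, w×C=2×32=64
  J3: C=44, w×C=8×44=352
  J4: C=51, w×C=4×51=204
  J5: C=59, w×C=1×59=59
  J6: C=70, w×C=7×70=490
  J7: C=82, w×C=6×82=492
Sum w×C = 1757
Sum w = 36
Weighted avg = 1757/36
= 48.81


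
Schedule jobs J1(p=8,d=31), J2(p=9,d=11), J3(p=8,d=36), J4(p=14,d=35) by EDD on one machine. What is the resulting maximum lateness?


EDD order: J2 → J1 → J4 → J3
Completion and lateness:
  J2: C=9, d=11, L=9-11=-2
  J1: C=17, d=31, L=17-31=-14
  J4: C=31, d=35, L=31-35=-4
  J3: C=39, d=36, L=39-36=3
Lmax = max(-2, -14, -4, 3)
= 3


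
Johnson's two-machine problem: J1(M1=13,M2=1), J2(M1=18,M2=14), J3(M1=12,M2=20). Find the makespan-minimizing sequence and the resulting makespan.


Johnson's rule:
Group 1 (M1≤M2, sort by M1): ['J3']
Group 2 (M1>M2, sort desc M2): ['J2', 'J1']
Sequence: J3 → J2 → J1
Makespan calculation:
  J3: M1 done=12, M2 done=32
  J2: M1 done=30, M2 done=46
  J1: M1 done=43, M2 done=47
= Sequence: J3 → J2 → J1, Makespan: 47


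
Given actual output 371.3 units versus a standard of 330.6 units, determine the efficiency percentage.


Efficiency = (actual / standard) × 100
= (371.3 / 330.6) × 100
= 112.3%


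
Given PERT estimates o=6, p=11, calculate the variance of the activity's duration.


σ² = ((p - o) / 6)² = (p - o)² / 36
= (11 - 6)² / 36
= 5² / 36
= 25 / 36
= 0.6944


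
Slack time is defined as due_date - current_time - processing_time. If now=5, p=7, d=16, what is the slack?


Slack = due - current_time - processing
= 16 - 5 - 7
= 4


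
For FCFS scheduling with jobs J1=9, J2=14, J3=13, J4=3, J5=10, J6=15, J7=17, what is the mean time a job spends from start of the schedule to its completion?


Completion times:
  J1: completes at 9
  J2: completes at 23
  J3: completes at 36
  J4: completes at 39
  J5: completes at 49
  J6: completes at 64
  J7: completes at 81
Sum = 301
Average = 301/7
= 43.00


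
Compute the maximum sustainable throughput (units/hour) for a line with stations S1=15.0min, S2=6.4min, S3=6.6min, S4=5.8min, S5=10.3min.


Bottleneck = longest station time
Station times: [15.0, 6.4, 6.6, 5.8, 10.3]
Max = 15.0 min
Rate = 60 / 15.0
= 4.00 units/hour (bottleneck: 15.0min)


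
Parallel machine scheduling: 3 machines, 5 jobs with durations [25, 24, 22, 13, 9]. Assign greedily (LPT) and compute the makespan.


Jobs (LPT sorted): [25, 24, 22, 13, 9]
Machines: 3
  J=25 → Machine 1 (load: 0+25=25)
  J=24 → Machine 2 (load: 0+24=24)
  J=22 → Machine 3 (load: 0+22=22)
  J=13 → Machine 3 (load: 22+13=35)
  J=9 → Machine 2 (load: 24+9=33)
Machine loads: [25, 33, 35]
Makespan = max = 35 time units


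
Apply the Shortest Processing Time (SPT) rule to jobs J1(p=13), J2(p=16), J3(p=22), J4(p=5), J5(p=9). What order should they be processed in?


SPT: sort by shortest processing time
  J4: p=5
  J5: p=9
  J1: p=13
  J2: p=16
  J3: p=22
Order: J4 → J5 → J1 → J2 → J3


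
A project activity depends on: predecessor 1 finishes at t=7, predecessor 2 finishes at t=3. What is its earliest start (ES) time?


ES = max of all predecessor completion times
Predecessors: [7, 3]
ES = max(7, 3)
= 7


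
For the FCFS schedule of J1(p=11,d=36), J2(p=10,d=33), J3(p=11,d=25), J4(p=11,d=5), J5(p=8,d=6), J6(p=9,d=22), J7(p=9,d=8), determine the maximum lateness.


Lateness per job (L = C - d):
  J1: C=11, d=36, L=-25
  J2: C=21, d=33, L=-12
  J3: C=32, d=25, L=7
  J4: C=43, d=5, L=38
  J5: C=51, d=6, L=45
  J6: C=60, d=22, L=38
  J7: C=69, d=8, L=61
Lmax = max(-25, -12, 7, 38, 45, 38, 61)
= 61


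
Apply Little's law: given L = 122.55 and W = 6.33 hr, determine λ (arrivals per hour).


Little's law: L = λW → λ = L / W
= 122.55 / 6.33
= 19.36 per hour


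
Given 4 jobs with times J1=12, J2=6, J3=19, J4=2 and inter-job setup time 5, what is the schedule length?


Makespan = Σ processing + (n-1) × setup
= (12 + 6 + 19 + 2) + (4-1)×5
= 39 + 15
= 54 time units


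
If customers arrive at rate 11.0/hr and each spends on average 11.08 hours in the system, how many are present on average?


Little's law: L = λ × W
= 11.0 × 11.08
= 121.88


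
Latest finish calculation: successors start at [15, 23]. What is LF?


LF = min of all successor start times
Successors start at: [15, 23]
LF = min(15, 23)
= 15


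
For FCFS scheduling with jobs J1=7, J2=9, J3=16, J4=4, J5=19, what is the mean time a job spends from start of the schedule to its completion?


Completion times:
  J1: completes at 7
  J2: completes at 16
  J3: completes at 32
  J4: completes at 36
  J5: completes at 55
Sum = 146
Average = 146/5
= 29.20


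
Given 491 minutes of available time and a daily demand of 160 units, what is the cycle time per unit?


Cycle time = available time / demand
= 491 / 160
= 3.07 min/unit


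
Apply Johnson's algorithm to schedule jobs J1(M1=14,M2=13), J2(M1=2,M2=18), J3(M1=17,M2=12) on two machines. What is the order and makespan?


Johnson's rule:
Group 1 (M1≤M2, sort by M1): ['J2']
Group 2 (M1>M2, sort desc M2): ['J1', 'J3']
Sequence: J2 → J1 → J3
Makespan calculation:
  J2: M1 done=2, M2 done=20
  J1: M1 done=16, M2 done=33
  J3: M1 done=33, M2 done=45
= Sequence: J2 → J1 → J3, Makespan: 45


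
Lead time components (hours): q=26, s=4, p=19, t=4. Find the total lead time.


Lead time = queue + setup + processing + transit
= 26 + 4 + 19 + 4
= 53 hours


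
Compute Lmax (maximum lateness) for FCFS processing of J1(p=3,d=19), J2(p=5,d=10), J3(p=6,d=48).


Lateness per job (L = C - d):
  J1: C=3, d=19, L=-16
  J2: C=8, d=10, L=-2
  J3: C=14, d=48, L=-34
Lmax = max(-16, -2, -34)
= -2


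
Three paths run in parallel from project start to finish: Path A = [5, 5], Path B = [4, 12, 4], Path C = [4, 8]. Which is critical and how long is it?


Path A: 5 + 5 = 10
Path B: 4 + 12 + 4 = 20
Path C: 4 + 8 = 12
Critical path = longest = max(10, 20, 12)
= 20 (Path B)


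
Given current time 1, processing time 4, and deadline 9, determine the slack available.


Slack = due - current_time - processing
= 9 - 1 - 4
= 4


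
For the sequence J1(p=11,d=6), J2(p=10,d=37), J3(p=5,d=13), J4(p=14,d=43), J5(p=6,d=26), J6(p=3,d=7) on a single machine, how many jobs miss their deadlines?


Completion vs due date:
  J1: C=11, d=6 → TARDY
  J2: C=21, d=37 → on time
  J3: C=26, d=13 → TARDY
  J4: C=40, d=43 → on time
  J5: C=46, d=26 → TARDY
  J6: C=49, d=7 → TARDY
Tardy jobs: J1, J3, J5, J6
Count = 4


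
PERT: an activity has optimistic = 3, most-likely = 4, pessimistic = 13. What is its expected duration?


te = (o + 4m + p) / 6
= (3 + 4×4 + 13) / 6
= (3 + 16 + 13) / 6
= 32 / 6
= 5.33


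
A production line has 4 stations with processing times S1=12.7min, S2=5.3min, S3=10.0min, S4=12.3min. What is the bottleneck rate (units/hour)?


Bottleneck = longest station time
Station times: [12.7, 5.3, 10.0, 12.3]
Max = 12.7 min
Rate = 60 / 12.7
= 4.72 units/hour (bottleneck: 12.7min)


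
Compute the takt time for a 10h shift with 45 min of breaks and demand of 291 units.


Available = 10×60 - 45 = 555 min
Takt time = 555 / 291
= 1.91 min/unit


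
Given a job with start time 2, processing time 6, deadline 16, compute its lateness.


Completion = 2 + 6 = 8
Lateness = C - d = 8 - 16
= -8


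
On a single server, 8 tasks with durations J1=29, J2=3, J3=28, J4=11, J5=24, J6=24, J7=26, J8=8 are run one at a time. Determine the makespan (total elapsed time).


Sequential makespan: sum all processing times
= 29 + 3 + 28 + 11 + 24 + 24 + 26 + 8
= 153 time units


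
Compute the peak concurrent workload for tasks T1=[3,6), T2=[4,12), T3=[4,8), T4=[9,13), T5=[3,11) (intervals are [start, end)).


Check each time point for overlaps:
  t=4: 4 tasks active (T1, T2, T3, T5)
Max concurrent = 4


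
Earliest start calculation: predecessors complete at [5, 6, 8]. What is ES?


ES = max of all predecessor completion times
Predecessors: [5, 6, 8]
ES = max(5, 6, 8)
= 8


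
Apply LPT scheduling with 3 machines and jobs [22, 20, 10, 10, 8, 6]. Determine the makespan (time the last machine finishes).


Jobs (LPT sorted): [22, 20, 10, 10, 8, 6]
Machines: 3
  J=22 → Machine 1 (load: 0+22=22)
  J=20 → Machine 2 (load: 0+20=20)
  J=10 → Machine 3 (load: 0+10=10)
  J=10 → Machine 3 (load: 10+10=20)
  J=8 → Machine 2 (load: 20+8=28)
  J=6 → Machine 3 (load: 20+6=26)
Machine loads: [22, 28, 26]
Makespan = max = 28 time units


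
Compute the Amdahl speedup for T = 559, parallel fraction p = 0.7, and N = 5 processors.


Amdahl's law: T_p = T × ((1-p) + p/N)
= 559 × ((1-0.7) + 0.7/5)
= 559 × (0.30 + 0.1400)
= 559 × 0.4400
= 245.96
Speedup = 559/245.96
= 2.27×


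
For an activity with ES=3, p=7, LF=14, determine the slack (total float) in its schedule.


EF = ES + duration = 3 + 7 = 10
LS = LF - duration = 14 - 7 = 7
Total Float = LF - EF = 14 - 10
(or LS - ES = 7 - 3)
= 4


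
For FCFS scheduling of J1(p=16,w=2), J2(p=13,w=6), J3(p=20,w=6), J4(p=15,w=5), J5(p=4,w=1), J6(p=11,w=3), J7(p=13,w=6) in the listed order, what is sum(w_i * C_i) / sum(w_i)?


Completion times:
  J1: C=16, w×C=2×16=32
  J2: C=29, w×C=6×29=174
  J3: C=49, w×C=6×49=294
  J4: C=64, w×C=5×64=320
  J5: C=68, w×C=1×68=68
  J6: C=79, w×C=3×79=237
  J7: C=92, w×C=6×92=552
Sum w×C = 1677
Sum w = 29
Weighted avg = 1677/29
= 57.83


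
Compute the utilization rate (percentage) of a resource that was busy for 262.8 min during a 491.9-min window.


Utilization = busy / total × 100
= 262.8 / 491.9 × 100
= 53.4%


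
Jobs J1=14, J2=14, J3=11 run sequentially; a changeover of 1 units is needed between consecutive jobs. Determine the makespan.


Makespan = Σ processing + (n-1) × setup
= (14 + 14 + 11) + (3-1)×1
= 39 + 2
= 41 time units


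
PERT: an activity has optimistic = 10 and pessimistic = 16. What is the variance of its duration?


σ² = ((p - o) / 6)² = (p - o)² / 36
= (16 - 10)² / 36
= 6² / 36
= 36 / 36
= 1.0000


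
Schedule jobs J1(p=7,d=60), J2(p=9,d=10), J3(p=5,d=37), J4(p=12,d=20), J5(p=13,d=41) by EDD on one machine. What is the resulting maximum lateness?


EDD order: J2 → J4 → J3 → J5 → J1
Completion and lateness:
  J2: C=9, d=10, L=9-10=-1
  J4: C=21, d=20, L=21-20=1
  J3: C=26, d=37, L=26-37=-11
  J5: C=39, d=41, L=39-41=-2
  J1: C=46, d=60, L=46-60=-14
Lmax = max(-1, 1, -11, -2, -14)
= 1


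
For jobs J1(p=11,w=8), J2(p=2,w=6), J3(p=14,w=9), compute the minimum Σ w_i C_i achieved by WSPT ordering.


WSPT order (by p/w): J2 → J1 → J3
  J2: C=2, w·C=6×2=12
  J1: C=13, w·C=8×13=104
  J3: C=27, w·C=9×27=243
Σ w·C = 359
= 359


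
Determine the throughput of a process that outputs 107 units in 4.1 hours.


Throughput = units / time
= 107 / 4.1
= 26.1 units/hour


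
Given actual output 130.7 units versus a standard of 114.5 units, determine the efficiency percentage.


Efficiency = (actual / standard) × 100
= (130.7 / 114.5) × 100
= 114.1%


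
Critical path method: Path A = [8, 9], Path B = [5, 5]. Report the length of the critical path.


Path A: 8 + 9 = 17
Path B: 5 + 5 = 10
Critical path = longest = max(17, 10)
= 17 (Path A)


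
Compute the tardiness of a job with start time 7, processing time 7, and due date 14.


Completion = start + processing = 7 + 7 = 14
Tardiness = max(0, C - d) = max(0, 14 - 14)
= max(0, 0)
= 0


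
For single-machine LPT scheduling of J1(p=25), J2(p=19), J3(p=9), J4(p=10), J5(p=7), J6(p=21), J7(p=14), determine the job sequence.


LPT: sort by longest processing time first
  J1: p=25
  J6: p=21
  J2: p=19
  J7: p=14
  J4: p=10
  J3: p=9
  J5: p=7
Order: J1 → J6 → J2 → J7 → J4 → J3 → J5


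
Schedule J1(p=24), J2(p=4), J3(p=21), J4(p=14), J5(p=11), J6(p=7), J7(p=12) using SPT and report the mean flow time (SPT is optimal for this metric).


SPT order: J2 → J6 → J5 → J7 → J4 → J3 → J1
Completion times:
  J2: C=4
  J6: C=11
  J5: C=22
  J7: C=34
  J4: C=48
  J3: C=69
  J1: C=93
Sum = 281, n = 7
Mean flow = 281/7
= 40.14


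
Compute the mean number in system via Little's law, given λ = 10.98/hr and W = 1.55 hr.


Little's law: L = λ × W
= 10.98 × 1.55
= 17.02


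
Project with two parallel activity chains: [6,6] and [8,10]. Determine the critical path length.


Path A: 6 + 6 = 12
Path B: 8 + 10 = 18
Critical path = longest = max(12, 18)
= 18 (Path B)


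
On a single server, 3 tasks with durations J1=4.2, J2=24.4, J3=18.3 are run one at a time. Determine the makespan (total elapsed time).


Sequential makespan: sum all processing times
= 4.2 + 24.4 + 18.3
= 46.9 time units


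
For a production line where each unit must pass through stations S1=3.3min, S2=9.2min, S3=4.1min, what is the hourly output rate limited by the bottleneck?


Bottleneck = longest station time
Station times: [3.3, 9.2, 4.1]
Max = 9.2 min
Rate = 60 / 9.2
= 6.52 units/hour (bottleneck: 9.2min)


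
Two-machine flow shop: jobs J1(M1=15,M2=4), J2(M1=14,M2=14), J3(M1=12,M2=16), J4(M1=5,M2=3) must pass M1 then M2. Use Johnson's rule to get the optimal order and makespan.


Johnson's rule:
Group 1 (M1≤M2, sort by M1): ['J3', 'J2']
Group 2 (M1>M2, sort desc M2): ['J1', 'J4']
Sequence: J3 → J2 → J1 → J4
Makespan calculation:
  J3: M1 done=12, M2 done=28
  J2: M1 done=26, M2 done=42
  J1: M1 done=41, M2 done=46
  J4: M1 done=46, M2 done=49
= Sequence: J3 → J2 → J1 → J4, Makespan: 49


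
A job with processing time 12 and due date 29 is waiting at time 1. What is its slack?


Slack = due - current_time - processing
= 29 - 1 - 12
= 16


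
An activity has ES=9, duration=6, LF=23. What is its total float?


EF = ES + duration = 9 + 6 = 15
LS = LF - duration = 23 - 6 = 17
Total Float = LF - EF = 23 - 15
(or LS - ES = 17 - 9)
= 8


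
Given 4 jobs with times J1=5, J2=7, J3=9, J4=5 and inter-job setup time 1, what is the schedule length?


Makespan = Σ processing + (n-1) × setup
= (5 + 7 + 9 + 5) + (4-1)×1
= 26 + 3
= 29 time units


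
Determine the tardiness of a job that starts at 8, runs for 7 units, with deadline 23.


Completion = start + processing = 8 + 7 = 15
Tardiness = max(0, C - d) = max(0, 15 - 23)
= max(0, -8)
= 0


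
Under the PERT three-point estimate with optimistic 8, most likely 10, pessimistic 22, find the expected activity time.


te = (o + 4m + p) / 6
= (8 + 4×10 + 22) / 6
= (8 + 40 + 22) / 6
= 70 / 6
= 11.67


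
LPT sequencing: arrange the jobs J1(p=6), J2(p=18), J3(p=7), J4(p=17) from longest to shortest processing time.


LPT: sort by longest processing time first
  J2: p=18
  J4: p=17
  J3: p=7
  J1: p=6
Order: J2 → J4 → J3 → J1


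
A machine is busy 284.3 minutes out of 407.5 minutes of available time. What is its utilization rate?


Utilization = busy / total × 100
= 284.3 / 407.5 × 100
= 69.8%


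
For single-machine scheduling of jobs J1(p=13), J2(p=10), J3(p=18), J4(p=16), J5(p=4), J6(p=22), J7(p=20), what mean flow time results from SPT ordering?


SPT order: J5 → J2 → J1 → J4 → J3 → J7 → J6
Completion times:
  J5: C=4
  J2: C=14
  J1: C=27
  J4: C=43
  J3: C=61
  J7: C=81
  J6: C=103
Sum = 333, n = 7
Mean flow = 333/7
= 47.57


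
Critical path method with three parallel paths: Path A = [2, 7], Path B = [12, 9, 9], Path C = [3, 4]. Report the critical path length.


Path A: 2 + 7 = 9
Path B: 12 + 9 + 9 = 30
Path C: 3 + 4 = 7
Critical path = longest = max(9, 30, 7)
= 30 (Path B)


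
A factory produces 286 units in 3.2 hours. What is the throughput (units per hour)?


Throughput = units / time
= 286 / 3.2
= 89.4 units/hour


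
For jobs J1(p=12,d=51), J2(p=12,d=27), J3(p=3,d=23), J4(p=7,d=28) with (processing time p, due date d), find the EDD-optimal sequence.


EDD: sort by earliest due date
  J3: d=23, p=3
  J2: d=27, p=12
  J4: d=28, p=7
  J1: d=51, p=12
Order: J3 → J2 → J4 → J1


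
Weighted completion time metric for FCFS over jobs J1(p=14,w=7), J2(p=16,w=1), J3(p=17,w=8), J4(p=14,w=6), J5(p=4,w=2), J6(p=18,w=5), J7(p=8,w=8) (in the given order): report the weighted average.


Completion times:
  J1: C=14, w×C=7×14=98
  J2: C=30, w×C=1×30=30
  J3: C=47, w×C=8×47=376
  J4: C=61, w×C=6×61=366
  J5: C=65, w×C=2×65=130
  J6: C=83, w×C=5×83=415
  J7: C=91, w×C=8×91=728
Sum w×C = 2143
Sum w = 37
Weighted avg = 2143/37
= 57.92


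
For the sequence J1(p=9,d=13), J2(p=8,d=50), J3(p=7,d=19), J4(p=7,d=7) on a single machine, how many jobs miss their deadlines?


Completion vs due date:
  J1: C=9, d=13 → on time
  J2: C=17, d=50 → on time
  J3: C=24, d=19 → TARDY
  J4: C=31, d=7 → TARDY
Tardy jobs: J3, J4
Count = 2


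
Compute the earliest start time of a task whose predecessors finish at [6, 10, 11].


ES = max of all predecessor completion times
Predecessors: [6, 10, 11]
ES = max(6, 10, 11)
= 11


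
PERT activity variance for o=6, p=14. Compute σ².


σ² = ((p - o) / 6)² = (p - o)² / 36
= (14 - 6)² / 36
= 8² / 36
= 64 / 36
= 1.7778


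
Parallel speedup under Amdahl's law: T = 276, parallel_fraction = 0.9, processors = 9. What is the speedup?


Amdahl's law: T_p = T × ((1-p) + p/N)
= 276 × ((1-0.9) + 0.9/9)
= 276 × (0.10 + 0.1000)
= 276 × 0.2000
= 55.20
Speedup = 276/55.20
= 5.00×


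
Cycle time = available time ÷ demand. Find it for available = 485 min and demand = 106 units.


Cycle time = available time / demand
= 485 / 106
= 4.58 min/unit


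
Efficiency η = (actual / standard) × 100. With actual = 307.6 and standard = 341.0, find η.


Efficiency = (actual / standard) × 100
= (307.6 / 341.0) × 100
= 90.2%


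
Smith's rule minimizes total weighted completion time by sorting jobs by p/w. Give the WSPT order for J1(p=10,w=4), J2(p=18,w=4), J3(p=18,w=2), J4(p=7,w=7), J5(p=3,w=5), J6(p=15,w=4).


WSPT (Smith's rule): sort by p/w ascending
  J5: p/w = 3/5 = 0.600
  J4: p/w = 7/7 = 1.000
  J1: p/w = 10/4 = 2.500
  J6: p/w = 15/4 = 3.750
  J2: p/w = 18/4 = 4.500
  J3: p/w = 18/2 = 9.000
Order: J5 → J4 → J1 → J6 → J2 → J3


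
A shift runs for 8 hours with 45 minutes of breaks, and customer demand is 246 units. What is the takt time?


Available = 8×60 - 45 = 435 min
Takt time = 435 / 246
= 1.77 min/unit


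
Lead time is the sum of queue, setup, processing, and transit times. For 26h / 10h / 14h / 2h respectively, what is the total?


Lead time = queue + setup + processing + transit
= 26 + 10 + 14 + 2
= 52 hours


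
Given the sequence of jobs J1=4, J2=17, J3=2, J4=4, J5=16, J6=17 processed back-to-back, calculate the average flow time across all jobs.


Completion times:
  J1: completes at 4
  J2: completes at 21
  J3: completes at 23
  J4: completes at 27
  J5: completes at 43
  J6: completes at 60
Sum = 178
Average = 178/6
= 29.67


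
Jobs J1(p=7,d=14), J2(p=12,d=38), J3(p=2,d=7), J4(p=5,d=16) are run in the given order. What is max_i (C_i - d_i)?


Lateness per job (L = C - d):
  J1: C=7, d=14, L=-7
  J2: C=19, d=38, L=-19
  J3: C=21, d=7, L=14
  J4: C=26, d=16, L=10
Lmax = max(-7, -19, 14, 10)
= 14


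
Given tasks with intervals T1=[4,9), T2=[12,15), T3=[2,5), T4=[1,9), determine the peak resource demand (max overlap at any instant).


Check each time point for overlaps:
  t=4: 3 tasks active (T1, T3, T4)
Max concurrent = 3


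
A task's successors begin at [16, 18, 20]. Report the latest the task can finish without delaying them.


LF = min of all successor start times
Successors start at: [16, 18, 20]
LF = min(16, 18, 20)
= 16


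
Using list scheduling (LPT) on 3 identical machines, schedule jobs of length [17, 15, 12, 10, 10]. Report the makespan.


Jobs (LPT sorted): [17, 15, 12, 10, 10]
Machines: 3
  J=17 → Machine 1 (load: 0+17=17)
  J=15 → Machine 2 (load: 0+15=15)
  J=12 → Machine 3 (load: 0+12=12)
  J=10 → Machine 3 (load: 12+10=22)
  J=10 → Machine 2 (load: 15+10=25)
Machine loads: [17, 25, 22]
Makespan = max = 25 time units


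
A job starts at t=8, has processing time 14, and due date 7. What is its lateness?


Completion = 8 + 14 = 22
Lateness = C - d = 22 - 7
= 15


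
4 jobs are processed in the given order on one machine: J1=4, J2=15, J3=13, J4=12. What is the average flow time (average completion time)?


Completion times:
  J1: completes at 4
  J2: completes at 19
  J3: completes at 32
  J4: completes at 44
Sum = 99
Average = 99/4
= 24.75


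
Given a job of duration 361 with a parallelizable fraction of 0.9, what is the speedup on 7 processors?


Amdahl's law: T_p = T × ((1-p) + p/N)
= 361 × ((1-0.9) + 0.9/7)
= 361 × (0.10 + 0.1286)
= 361 × 0.2286
= 82.51
Speedup = 361/82.51
= 4.38×


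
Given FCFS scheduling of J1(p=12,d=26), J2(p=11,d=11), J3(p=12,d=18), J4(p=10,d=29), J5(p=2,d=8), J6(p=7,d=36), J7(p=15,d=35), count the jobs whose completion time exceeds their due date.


Completion vs due date:
  J1: C=12, d=26 → on time
  J2: C=23, d=11 → TARDY
  J3: C=35, d=18 → TARDY
  J4: C=45, d=29 → TARDY
  J5: C=47, d=8 → TARDY
  J6: C=54, d=36 → TARDY
  J7: C=69, d=35 → TARDY
Tardy jobs: J2, J3, J4, J5, J6, J7
Count = 6


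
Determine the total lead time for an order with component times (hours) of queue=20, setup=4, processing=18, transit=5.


Lead time = queue + setup + processing + transit
= 20 + 4 + 18 + 5
= 47 hours


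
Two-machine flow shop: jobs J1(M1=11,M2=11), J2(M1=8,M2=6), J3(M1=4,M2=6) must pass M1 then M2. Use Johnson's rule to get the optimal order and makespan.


Johnson's rule:
Group 1 (M1≤M2, sort by M1): ['J3', 'J1']
Group 2 (M1>M2, sort desc M2): ['J2']
Sequence: J3 → J1 → J2
Makespan calculation:
  J3: M1 done=4, M2 done=10
  J1: M1 done=15, M2 done=26
  J2: M1 done=23, M2 done=32
= Sequence: J3 → J1 → J2, Makespan: 32


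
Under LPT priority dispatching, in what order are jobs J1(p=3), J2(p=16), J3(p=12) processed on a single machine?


LPT: sort by longest processing time first
  J2: p=16
  J3: p=12
  J1: p=3
Order: J2 → J3 → J1


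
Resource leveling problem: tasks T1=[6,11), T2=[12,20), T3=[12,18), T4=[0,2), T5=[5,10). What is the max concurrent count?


Check each time point for overlaps:
  t=6: 2 tasks active (T1, T5)
Max concurrent = 2


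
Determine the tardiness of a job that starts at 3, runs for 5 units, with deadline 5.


Completion = start + processing = 3 + 5 = 8
Tardiness = max(0, C - d) = max(0, 8 - 5)
= max(0, 3)
= 3


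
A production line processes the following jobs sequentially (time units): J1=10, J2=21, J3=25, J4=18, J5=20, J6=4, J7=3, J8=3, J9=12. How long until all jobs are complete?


Sequential makespan: sum all processing times
= 10 + 21 + 25 + 18 + 20 + 4 + 3 + 3 + 12
= 116 time units


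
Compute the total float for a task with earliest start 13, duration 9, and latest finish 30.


EF = ES + duration = 13 + 9 = 22
LS = LF - duration = 30 - 9 = 21
Total Float = LF - EF = 30 - 22
(or LS - ES = 21 - 13)
= 8


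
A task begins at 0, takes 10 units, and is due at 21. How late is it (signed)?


Completion = 0 + 10 = 10
Lateness = C - d = 10 - 21
= -11


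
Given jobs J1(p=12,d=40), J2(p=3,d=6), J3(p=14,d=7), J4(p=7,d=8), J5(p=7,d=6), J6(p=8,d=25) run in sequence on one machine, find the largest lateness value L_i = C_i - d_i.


Lateness per job (L = C - d):
  J1: C=12, d=40, L=-28
  J2: C=15, d=6, L=9
  J3: C=29, d=7, L=22
  J4: C=36, d=8, L=28
  J5: C=43, d=6, L=37
  J6: C=51, d=25, L=26
Lmax = max(-28, 9, 22, 28, 37, 26)
= 37


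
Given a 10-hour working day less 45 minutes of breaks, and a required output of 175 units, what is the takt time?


Available = 10×60 - 45 = 555 min
Takt time = 555 / 175
= 3.17 min/unit


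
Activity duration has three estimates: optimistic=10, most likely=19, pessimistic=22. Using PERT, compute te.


te = (o + 4m + p) / 6
= (10 + 4×19 + 22) / 6
= (10 + 76 + 22) / 6
= 108 / 6
= 18.00


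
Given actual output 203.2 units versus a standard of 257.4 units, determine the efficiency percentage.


Efficiency = (actual / standard) × 100
= (203.2 / 257.4) × 100
= 78.9%


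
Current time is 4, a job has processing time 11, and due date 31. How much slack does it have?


Slack = due - current_time - processing
= 31 - 4 - 11
= 16


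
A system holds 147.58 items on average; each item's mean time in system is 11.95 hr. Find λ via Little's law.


Little's law: L = λW → λ = L / W
= 147.58 / 11.95
= 12.35 per hour


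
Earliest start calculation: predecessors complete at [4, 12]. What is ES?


ES = max of all predecessor completion times
Predecessors: [4, 12]
ES = max(4, 12)
= 12


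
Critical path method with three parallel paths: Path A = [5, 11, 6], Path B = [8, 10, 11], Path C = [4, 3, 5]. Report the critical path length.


Path A: 5 + 11 + 6 = 22
Path B: 8 + 10 + 11 = 29
Path C: 4 + 3 + 5 = 12
Critical path = longest = max(22, 29, 12)
= 29 (Path B)


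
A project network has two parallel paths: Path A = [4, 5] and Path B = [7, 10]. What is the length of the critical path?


Path A: 4 + 5 = 9
Path B: 7 + 10 = 17
Critical path = longest = max(9, 17)
= 17 (Path B)


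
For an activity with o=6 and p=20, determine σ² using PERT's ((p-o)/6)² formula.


σ² = ((p - o) / 6)² = (p - o)² / 36
= (20 - 6)² / 36
= 14² / 36
= 196 / 36
= 5.4444


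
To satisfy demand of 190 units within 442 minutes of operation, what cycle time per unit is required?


Cycle time = available time / demand
= 442 / 190
= 2.33 min/unit


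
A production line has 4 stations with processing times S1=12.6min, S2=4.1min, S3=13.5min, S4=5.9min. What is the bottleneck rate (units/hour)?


Bottleneck = longest station time
Station times: [12.6, 4.1, 13.5, 5.9]
Max = 13.5 min
Rate = 60 / 13.5
= 4.44 units/hour (bottleneck: 13.5min)


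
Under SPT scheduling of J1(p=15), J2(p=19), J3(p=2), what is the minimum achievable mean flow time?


SPT order: J3 → J1 → J2
Completion times:
  J3: C=2
  J1: C=17
  J2: C=36
Sum = 55, n = 3
Mean flow = 55/3
= 18.33


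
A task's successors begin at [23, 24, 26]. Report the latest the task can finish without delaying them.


LF = min of all successor start times
Successors start at: [23, 24, 26]
LF = min(23, 24, 26)
= 23


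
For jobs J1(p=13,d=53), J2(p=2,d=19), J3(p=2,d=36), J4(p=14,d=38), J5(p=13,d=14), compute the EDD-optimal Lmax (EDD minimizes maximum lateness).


EDD order: J5 → J2 → J3 → J4 → J1
Completion and lateness:
  J5: C=13, d=14, L=13-14=-1
  J2: C=15, d=19, L=15-19=-4
  J3: C=17, d=36, L=17-36=-19
  J4: C=31, d=38, L=31-38=-7
  J1: C=44, d=53, L=44-53=-9
Lmax = max(-1, -4, -19, -7, -9)
= -1


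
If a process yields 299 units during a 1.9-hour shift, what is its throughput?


Throughput = units / time
= 299 / 1.9
= 157.4 units/hour


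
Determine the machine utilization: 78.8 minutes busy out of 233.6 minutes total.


Utilization = busy / total × 100
= 78.8 / 233.6 × 100
= 33.7%


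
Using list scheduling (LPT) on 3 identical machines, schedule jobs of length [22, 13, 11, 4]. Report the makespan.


Jobs (LPT sorted): [22, 13, 11, 4]
Machines: 3
  J=22 → Machine 1 (load: 0+22=22)
  J=13 → Machine 2 (load: 0+13=13)
  J=11 → Machine 3 (load: 0+11=11)
  J=4 → Machine 3 (load: 11+4=15)
Machine loads: [22, 13, 15]
Makespan = max = 22 time units
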